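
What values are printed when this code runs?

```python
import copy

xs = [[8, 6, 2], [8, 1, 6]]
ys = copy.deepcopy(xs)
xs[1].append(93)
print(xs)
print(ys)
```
[[8, 6, 2], [8, 1, 6, 93]]
[[8, 6, 2], [8, 1, 6]]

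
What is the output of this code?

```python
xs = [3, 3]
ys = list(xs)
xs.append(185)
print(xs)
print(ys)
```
[3, 3, 185]
[3, 3]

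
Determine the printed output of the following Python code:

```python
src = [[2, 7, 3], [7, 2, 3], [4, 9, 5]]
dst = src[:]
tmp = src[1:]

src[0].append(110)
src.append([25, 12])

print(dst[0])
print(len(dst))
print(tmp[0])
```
[2, 7, 3, 110]
3
[7, 2, 3]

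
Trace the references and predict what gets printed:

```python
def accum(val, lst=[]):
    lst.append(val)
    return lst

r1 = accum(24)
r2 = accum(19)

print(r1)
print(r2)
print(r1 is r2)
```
[24, 19]
[24, 19]
True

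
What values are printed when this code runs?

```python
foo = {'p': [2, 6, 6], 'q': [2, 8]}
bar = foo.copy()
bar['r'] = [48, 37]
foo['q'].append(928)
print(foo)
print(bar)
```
{'p': [2, 6, 6], 'q': [2, 8, 928]}
{'p': [2, 6, 6], 'q': [2, 8, 928], 'r': [48, 37]}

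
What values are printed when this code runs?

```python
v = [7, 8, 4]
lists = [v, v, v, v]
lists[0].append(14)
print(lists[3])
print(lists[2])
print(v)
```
[7, 8, 4, 14]
[7, 8, 4, 14]
[7, 8, 4, 14]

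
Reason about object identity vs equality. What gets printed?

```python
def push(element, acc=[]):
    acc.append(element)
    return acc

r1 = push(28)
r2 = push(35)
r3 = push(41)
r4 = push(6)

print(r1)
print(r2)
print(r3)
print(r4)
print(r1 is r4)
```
[28, 35, 41, 6]
[28, 35, 41, 6]
[28, 35, 41, 6]
[28, 35, 41, 6]
True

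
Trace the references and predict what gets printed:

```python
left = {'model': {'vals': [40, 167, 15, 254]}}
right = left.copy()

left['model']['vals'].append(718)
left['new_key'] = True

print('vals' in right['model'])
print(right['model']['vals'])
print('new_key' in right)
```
True
[40, 167, 15, 254, 718]
False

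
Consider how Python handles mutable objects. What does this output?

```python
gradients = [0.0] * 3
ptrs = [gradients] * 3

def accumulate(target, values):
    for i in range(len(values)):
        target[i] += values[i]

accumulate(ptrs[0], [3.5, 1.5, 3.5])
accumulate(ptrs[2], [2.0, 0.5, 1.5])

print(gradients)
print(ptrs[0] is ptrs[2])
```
[5.5, 2.0, 5.0]
True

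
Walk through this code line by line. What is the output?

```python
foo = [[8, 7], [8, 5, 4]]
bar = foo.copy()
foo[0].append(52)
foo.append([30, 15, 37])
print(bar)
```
[[8, 7, 52], [8, 5, 4]]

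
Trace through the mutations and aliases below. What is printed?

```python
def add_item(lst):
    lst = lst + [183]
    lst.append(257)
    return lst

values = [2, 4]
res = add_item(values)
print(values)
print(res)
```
[2, 4]
[2, 4, 183, 257]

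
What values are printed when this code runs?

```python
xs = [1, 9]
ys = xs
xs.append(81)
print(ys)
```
[1, 9, 81]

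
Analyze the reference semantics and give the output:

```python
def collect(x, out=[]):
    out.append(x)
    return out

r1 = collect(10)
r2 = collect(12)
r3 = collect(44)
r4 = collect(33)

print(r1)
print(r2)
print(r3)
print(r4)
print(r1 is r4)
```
[10, 12, 44, 33]
[10, 12, 44, 33]
[10, 12, 44, 33]
[10, 12, 44, 33]
True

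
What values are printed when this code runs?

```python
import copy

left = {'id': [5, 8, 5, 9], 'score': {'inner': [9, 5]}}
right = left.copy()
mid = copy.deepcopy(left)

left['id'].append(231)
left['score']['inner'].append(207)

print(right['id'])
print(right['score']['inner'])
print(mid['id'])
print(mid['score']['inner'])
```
[5, 8, 5, 9, 231]
[9, 5, 207]
[5, 8, 5, 9]
[9, 5]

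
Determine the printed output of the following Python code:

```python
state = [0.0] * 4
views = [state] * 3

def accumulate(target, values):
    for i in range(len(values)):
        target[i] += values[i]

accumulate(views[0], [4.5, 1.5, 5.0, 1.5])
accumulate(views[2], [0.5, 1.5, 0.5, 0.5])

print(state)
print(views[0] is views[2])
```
[5.0, 3.0, 5.5, 2.0]
True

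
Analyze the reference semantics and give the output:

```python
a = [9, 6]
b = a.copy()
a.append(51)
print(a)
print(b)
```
[9, 6, 51]
[9, 6]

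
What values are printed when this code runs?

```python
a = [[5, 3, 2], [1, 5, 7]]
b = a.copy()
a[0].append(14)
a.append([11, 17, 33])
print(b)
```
[[5, 3, 2, 14], [1, 5, 7]]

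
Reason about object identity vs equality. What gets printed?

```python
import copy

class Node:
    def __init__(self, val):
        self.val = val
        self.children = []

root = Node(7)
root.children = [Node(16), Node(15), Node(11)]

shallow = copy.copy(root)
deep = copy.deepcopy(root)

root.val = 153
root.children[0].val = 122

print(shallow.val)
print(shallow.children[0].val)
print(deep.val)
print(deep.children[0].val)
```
7
122
7
16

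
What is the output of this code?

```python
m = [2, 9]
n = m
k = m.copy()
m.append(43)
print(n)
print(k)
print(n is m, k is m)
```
[2, 9, 43]
[2, 9]
True False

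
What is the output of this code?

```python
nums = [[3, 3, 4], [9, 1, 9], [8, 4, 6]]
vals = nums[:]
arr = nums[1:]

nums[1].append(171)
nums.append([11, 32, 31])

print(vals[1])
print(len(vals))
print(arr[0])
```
[9, 1, 9, 171]
3
[9, 1, 9, 171]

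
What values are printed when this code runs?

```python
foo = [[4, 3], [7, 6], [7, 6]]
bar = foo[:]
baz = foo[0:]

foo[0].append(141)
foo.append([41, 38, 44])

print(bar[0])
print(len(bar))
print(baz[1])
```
[4, 3, 141]
3
[7, 6]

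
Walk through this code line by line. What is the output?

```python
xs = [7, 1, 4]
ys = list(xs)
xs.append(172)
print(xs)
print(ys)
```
[7, 1, 4, 172]
[7, 1, 4]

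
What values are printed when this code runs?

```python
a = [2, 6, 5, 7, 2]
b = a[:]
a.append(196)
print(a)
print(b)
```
[2, 6, 5, 7, 2, 196]
[2, 6, 5, 7, 2]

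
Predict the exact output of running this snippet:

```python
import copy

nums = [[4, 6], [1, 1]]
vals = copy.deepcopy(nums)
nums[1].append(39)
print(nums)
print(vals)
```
[[4, 6], [1, 1, 39]]
[[4, 6], [1, 1]]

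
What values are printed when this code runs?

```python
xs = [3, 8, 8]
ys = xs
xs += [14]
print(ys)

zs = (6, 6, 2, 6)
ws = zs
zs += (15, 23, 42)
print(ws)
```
[3, 8, 8, 14]
(6, 6, 2, 6)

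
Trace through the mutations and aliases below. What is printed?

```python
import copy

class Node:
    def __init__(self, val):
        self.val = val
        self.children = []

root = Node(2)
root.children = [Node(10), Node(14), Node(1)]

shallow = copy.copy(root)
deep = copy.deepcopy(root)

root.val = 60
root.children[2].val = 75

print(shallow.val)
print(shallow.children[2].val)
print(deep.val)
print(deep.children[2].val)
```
2
75
2
1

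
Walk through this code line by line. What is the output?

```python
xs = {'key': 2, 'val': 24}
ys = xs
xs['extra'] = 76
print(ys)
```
{'key': 2, 'val': 24, 'extra': 76}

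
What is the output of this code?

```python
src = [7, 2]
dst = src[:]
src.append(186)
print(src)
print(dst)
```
[7, 2, 186]
[7, 2]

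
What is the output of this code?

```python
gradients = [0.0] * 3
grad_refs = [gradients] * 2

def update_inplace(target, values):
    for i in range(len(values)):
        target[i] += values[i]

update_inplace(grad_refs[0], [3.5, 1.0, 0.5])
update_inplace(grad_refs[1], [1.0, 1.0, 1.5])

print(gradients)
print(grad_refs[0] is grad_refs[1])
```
[4.5, 2.0, 2.0]
True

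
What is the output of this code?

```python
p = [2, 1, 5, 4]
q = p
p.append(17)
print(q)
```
[2, 1, 5, 4, 17]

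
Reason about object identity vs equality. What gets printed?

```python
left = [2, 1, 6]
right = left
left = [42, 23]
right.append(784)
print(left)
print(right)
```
[42, 23]
[2, 1, 6, 784]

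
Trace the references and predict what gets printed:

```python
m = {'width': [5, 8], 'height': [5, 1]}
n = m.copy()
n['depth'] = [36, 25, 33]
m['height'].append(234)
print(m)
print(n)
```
{'width': [5, 8], 'height': [5, 1, 234]}
{'width': [5, 8], 'height': [5, 1, 234], 'depth': [36, 25, 33]}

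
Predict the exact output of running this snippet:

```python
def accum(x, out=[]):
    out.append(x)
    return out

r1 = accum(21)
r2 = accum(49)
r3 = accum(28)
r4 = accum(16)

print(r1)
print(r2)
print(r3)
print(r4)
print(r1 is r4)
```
[21, 49, 28, 16]
[21, 49, 28, 16]
[21, 49, 28, 16]
[21, 49, 28, 16]
True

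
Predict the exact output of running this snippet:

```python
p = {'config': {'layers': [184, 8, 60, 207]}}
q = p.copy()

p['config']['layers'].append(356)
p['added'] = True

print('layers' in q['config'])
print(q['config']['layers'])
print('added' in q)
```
True
[184, 8, 60, 207, 356]
False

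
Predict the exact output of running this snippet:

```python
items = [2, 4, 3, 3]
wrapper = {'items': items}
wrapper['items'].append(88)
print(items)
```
[2, 4, 3, 3, 88]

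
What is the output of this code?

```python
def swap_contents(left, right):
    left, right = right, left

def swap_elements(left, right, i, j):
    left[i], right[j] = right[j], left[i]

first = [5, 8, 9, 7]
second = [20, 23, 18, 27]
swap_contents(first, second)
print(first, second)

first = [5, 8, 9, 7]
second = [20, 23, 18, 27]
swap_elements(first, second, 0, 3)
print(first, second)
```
[5, 8, 9, 7] [20, 23, 18, 27]
[27, 8, 9, 7] [20, 23, 18, 5]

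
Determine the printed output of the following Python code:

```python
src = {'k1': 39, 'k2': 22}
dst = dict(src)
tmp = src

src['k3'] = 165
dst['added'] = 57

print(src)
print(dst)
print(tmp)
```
{'k1': 39, 'k2': 22, 'k3': 165}
{'k1': 39, 'k2': 22, 'added': 57}
{'k1': 39, 'k2': 22, 'k3': 165}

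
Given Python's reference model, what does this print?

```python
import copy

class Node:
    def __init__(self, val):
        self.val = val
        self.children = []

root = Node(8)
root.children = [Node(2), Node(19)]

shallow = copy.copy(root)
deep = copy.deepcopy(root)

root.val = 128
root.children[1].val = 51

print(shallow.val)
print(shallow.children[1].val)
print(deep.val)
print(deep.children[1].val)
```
8
51
8
19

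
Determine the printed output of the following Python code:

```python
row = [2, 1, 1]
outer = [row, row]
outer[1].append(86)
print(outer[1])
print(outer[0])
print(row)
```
[2, 1, 1, 86]
[2, 1, 1, 86]
[2, 1, 1, 86]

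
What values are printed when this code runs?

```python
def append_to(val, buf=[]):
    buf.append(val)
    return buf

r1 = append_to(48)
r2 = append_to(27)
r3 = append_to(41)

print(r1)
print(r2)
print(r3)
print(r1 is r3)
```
[48, 27, 41]
[48, 27, 41]
[48, 27, 41]
True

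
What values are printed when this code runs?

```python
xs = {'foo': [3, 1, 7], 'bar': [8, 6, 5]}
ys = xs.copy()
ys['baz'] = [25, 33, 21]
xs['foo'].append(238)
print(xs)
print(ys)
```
{'foo': [3, 1, 7, 238], 'bar': [8, 6, 5]}
{'foo': [3, 1, 7, 238], 'bar': [8, 6, 5], 'baz': [25, 33, 21]}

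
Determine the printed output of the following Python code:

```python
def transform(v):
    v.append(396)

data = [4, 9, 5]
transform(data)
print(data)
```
[4, 9, 5, 396]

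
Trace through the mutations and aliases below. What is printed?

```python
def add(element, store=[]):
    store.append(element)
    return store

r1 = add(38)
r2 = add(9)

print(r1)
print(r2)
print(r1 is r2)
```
[38, 9]
[38, 9]
True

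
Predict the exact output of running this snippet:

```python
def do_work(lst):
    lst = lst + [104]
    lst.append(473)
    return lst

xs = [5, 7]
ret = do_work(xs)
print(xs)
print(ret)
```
[5, 7]
[5, 7, 104, 473]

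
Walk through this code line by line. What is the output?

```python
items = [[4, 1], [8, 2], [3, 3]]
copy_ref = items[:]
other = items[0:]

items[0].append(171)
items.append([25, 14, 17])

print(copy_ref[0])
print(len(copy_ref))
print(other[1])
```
[4, 1, 171]
3
[8, 2]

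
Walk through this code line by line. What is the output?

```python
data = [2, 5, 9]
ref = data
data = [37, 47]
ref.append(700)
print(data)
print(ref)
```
[37, 47]
[2, 5, 9, 700]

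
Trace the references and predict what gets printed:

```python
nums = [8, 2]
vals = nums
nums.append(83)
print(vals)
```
[8, 2, 83]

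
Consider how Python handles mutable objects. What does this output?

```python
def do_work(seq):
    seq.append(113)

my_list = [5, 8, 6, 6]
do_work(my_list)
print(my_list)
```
[5, 8, 6, 6, 113]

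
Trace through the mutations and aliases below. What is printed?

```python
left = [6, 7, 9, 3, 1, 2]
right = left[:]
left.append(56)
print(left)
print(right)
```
[6, 7, 9, 3, 1, 2, 56]
[6, 7, 9, 3, 1, 2]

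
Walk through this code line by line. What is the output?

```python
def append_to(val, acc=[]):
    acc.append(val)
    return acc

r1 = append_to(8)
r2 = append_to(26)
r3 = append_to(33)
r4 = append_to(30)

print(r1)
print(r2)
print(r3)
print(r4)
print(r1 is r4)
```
[8, 26, 33, 30]
[8, 26, 33, 30]
[8, 26, 33, 30]
[8, 26, 33, 30]
True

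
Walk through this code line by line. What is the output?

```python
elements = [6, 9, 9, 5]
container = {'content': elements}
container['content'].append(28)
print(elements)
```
[6, 9, 9, 5, 28]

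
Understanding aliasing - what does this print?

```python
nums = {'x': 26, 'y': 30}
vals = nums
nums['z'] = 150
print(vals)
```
{'x': 26, 'y': 30, 'z': 150}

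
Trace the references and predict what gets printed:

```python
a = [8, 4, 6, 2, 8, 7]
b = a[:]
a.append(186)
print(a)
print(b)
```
[8, 4, 6, 2, 8, 7, 186]
[8, 4, 6, 2, 8, 7]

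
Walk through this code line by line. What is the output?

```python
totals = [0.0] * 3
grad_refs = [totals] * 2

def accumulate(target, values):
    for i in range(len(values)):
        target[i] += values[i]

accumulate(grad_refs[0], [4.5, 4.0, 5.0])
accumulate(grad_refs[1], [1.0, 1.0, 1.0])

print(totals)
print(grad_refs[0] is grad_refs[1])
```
[5.5, 5.0, 6.0]
True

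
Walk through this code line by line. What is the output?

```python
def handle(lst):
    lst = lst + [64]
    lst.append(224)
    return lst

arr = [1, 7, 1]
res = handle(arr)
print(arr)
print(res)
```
[1, 7, 1]
[1, 7, 1, 64, 224]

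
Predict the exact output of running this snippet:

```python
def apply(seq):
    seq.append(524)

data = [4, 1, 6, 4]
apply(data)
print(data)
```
[4, 1, 6, 4, 524]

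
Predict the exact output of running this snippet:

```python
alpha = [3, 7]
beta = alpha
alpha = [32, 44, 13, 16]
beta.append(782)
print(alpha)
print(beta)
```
[32, 44, 13, 16]
[3, 7, 782]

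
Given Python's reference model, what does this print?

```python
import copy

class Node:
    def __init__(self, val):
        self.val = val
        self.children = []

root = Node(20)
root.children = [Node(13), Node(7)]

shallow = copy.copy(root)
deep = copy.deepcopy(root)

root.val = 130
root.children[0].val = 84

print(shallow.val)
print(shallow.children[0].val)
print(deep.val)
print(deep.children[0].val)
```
20
84
20
13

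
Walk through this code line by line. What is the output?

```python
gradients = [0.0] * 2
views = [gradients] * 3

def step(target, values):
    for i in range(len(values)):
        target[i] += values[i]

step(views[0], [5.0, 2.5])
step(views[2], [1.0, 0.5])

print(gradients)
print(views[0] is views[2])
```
[6.0, 3.0]
True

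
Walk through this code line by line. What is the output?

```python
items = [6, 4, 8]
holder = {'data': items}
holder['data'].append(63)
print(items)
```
[6, 4, 8, 63]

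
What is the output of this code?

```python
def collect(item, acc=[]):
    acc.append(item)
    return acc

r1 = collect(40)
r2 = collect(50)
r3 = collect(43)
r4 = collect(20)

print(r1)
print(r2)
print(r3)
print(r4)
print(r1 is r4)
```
[40, 50, 43, 20]
[40, 50, 43, 20]
[40, 50, 43, 20]
[40, 50, 43, 20]
True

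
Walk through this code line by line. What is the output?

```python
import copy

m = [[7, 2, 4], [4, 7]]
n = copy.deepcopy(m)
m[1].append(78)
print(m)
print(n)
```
[[7, 2, 4], [4, 7, 78]]
[[7, 2, 4], [4, 7]]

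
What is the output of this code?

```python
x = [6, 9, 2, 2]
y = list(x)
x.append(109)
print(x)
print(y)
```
[6, 9, 2, 2, 109]
[6, 9, 2, 2]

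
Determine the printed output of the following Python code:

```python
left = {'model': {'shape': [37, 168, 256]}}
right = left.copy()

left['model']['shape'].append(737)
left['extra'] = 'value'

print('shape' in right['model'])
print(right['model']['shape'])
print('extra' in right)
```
True
[37, 168, 256, 737]
False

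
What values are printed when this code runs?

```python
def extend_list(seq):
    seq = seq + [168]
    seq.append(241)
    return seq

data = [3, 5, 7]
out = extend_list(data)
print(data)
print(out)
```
[3, 5, 7]
[3, 5, 7, 168, 241]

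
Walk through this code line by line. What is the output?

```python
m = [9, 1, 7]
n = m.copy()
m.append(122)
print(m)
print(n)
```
[9, 1, 7, 122]
[9, 1, 7]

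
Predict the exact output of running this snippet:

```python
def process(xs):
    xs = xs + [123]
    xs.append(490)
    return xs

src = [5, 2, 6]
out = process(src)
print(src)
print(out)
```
[5, 2, 6]
[5, 2, 6, 123, 490]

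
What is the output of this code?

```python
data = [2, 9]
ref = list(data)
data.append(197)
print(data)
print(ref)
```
[2, 9, 197]
[2, 9]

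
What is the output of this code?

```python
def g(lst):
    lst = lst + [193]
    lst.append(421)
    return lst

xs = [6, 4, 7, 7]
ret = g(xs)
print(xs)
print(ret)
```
[6, 4, 7, 7]
[6, 4, 7, 7, 193, 421]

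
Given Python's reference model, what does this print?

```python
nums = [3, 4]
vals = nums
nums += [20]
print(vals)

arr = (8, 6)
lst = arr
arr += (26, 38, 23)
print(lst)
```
[3, 4, 20]
(8, 6)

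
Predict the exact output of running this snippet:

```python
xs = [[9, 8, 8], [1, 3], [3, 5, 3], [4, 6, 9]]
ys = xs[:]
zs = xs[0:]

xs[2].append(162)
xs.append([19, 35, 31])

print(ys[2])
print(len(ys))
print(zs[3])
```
[3, 5, 3, 162]
4
[4, 6, 9]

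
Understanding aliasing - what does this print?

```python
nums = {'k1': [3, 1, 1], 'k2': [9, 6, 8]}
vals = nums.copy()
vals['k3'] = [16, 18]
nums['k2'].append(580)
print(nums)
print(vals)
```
{'k1': [3, 1, 1], 'k2': [9, 6, 8, 580]}
{'k1': [3, 1, 1], 'k2': [9, 6, 8, 580], 'k3': [16, 18]}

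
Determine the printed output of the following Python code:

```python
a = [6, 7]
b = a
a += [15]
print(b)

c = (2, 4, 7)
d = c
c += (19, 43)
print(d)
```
[6, 7, 15]
(2, 4, 7)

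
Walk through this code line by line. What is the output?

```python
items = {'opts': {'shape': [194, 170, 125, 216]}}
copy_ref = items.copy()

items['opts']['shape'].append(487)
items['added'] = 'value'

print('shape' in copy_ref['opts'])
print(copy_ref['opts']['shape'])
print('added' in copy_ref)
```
True
[194, 170, 125, 216, 487]
False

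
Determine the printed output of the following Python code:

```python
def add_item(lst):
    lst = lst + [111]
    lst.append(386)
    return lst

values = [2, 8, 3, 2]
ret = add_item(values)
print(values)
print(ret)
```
[2, 8, 3, 2]
[2, 8, 3, 2, 111, 386]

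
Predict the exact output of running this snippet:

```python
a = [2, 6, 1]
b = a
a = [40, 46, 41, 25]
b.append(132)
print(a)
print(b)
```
[40, 46, 41, 25]
[2, 6, 1, 132]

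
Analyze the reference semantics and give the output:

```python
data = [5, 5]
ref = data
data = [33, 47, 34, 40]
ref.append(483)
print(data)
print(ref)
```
[33, 47, 34, 40]
[5, 5, 483]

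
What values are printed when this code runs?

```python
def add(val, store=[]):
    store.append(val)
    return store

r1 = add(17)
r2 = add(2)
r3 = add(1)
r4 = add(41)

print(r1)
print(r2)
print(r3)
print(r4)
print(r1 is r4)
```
[17, 2, 1, 41]
[17, 2, 1, 41]
[17, 2, 1, 41]
[17, 2, 1, 41]
True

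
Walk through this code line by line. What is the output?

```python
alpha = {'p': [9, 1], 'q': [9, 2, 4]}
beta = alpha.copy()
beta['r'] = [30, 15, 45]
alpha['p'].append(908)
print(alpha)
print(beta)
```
{'p': [9, 1, 908], 'q': [9, 2, 4]}
{'p': [9, 1, 908], 'q': [9, 2, 4], 'r': [30, 15, 45]}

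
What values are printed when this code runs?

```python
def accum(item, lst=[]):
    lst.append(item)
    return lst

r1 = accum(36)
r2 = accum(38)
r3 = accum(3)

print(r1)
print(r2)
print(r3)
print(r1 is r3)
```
[36, 38, 3]
[36, 38, 3]
[36, 38, 3]
True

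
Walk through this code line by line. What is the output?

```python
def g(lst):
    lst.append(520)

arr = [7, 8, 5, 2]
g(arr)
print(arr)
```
[7, 8, 5, 2, 520]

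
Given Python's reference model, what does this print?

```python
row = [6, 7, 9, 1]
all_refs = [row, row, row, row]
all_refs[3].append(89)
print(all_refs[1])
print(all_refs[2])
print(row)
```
[6, 7, 9, 1, 89]
[6, 7, 9, 1, 89]
[6, 7, 9, 1, 89]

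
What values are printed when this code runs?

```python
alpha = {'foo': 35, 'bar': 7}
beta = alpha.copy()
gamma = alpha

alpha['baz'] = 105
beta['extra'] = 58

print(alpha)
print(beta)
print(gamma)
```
{'foo': 35, 'bar': 7, 'baz': 105}
{'foo': 35, 'bar': 7, 'extra': 58}
{'foo': 35, 'bar': 7, 'baz': 105}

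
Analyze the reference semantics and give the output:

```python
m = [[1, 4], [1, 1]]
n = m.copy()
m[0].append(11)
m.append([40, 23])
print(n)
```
[[1, 4, 11], [1, 1]]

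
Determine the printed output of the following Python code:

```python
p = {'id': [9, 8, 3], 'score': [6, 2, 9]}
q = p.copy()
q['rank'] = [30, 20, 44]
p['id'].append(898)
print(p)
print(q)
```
{'id': [9, 8, 3, 898], 'score': [6, 2, 9]}
{'id': [9, 8, 3, 898], 'score': [6, 2, 9], 'rank': [30, 20, 44]}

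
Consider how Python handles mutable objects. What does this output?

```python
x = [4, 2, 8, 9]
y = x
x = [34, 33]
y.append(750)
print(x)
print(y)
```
[34, 33]
[4, 2, 8, 9, 750]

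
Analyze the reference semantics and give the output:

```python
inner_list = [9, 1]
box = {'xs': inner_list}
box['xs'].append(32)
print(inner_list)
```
[9, 1, 32]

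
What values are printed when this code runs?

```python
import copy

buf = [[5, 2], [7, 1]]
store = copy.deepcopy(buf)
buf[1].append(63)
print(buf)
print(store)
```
[[5, 2], [7, 1, 63]]
[[5, 2], [7, 1]]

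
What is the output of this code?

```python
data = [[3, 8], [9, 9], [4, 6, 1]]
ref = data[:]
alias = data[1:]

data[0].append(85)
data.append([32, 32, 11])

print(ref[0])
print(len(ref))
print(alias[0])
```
[3, 8, 85]
3
[9, 9]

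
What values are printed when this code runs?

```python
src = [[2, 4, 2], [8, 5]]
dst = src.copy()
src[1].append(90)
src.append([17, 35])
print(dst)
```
[[2, 4, 2], [8, 5, 90]]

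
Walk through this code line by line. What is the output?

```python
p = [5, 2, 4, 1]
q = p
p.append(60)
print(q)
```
[5, 2, 4, 1, 60]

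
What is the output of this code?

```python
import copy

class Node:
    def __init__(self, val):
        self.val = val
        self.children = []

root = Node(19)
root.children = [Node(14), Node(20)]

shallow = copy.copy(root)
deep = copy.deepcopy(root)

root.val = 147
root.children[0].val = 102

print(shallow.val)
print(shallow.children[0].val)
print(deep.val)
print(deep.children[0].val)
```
19
102
19
14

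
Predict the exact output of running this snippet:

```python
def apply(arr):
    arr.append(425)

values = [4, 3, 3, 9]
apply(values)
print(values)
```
[4, 3, 3, 9, 425]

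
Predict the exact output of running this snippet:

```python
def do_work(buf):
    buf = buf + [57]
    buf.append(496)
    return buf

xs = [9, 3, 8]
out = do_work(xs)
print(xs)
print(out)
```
[9, 3, 8]
[9, 3, 8, 57, 496]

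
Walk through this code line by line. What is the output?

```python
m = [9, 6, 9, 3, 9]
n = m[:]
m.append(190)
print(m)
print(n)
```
[9, 6, 9, 3, 9, 190]
[9, 6, 9, 3, 9]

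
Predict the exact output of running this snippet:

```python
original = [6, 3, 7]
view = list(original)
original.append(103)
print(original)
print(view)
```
[6, 3, 7, 103]
[6, 3, 7]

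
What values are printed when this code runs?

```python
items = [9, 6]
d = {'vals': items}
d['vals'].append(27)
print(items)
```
[9, 6, 27]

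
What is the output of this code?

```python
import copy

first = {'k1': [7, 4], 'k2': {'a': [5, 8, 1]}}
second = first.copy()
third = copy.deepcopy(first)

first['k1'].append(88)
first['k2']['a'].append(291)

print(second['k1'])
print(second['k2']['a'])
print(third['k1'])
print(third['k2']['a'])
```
[7, 4, 88]
[5, 8, 1, 291]
[7, 4]
[5, 8, 1]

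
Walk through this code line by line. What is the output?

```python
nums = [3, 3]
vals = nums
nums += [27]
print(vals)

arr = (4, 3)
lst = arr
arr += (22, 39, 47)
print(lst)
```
[3, 3, 27]
(4, 3)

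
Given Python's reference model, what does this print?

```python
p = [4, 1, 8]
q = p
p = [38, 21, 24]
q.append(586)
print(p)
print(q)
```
[38, 21, 24]
[4, 1, 8, 586]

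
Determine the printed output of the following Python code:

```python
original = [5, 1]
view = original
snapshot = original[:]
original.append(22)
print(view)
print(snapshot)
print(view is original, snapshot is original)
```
[5, 1, 22]
[5, 1]
True False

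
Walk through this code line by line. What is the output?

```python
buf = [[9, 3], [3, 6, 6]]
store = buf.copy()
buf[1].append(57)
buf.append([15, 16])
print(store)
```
[[9, 3], [3, 6, 6, 57]]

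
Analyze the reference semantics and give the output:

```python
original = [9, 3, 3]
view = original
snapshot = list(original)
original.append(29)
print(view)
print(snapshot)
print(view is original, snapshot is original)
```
[9, 3, 3, 29]
[9, 3, 3]
True False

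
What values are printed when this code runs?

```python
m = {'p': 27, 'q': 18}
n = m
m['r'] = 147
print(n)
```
{'p': 27, 'q': 18, 'r': 147}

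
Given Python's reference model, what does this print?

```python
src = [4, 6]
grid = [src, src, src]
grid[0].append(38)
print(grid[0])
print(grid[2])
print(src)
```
[4, 6, 38]
[4, 6, 38]
[4, 6, 38]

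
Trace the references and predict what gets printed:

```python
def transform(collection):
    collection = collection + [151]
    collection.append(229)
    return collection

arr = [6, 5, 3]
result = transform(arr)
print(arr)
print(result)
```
[6, 5, 3]
[6, 5, 3, 151, 229]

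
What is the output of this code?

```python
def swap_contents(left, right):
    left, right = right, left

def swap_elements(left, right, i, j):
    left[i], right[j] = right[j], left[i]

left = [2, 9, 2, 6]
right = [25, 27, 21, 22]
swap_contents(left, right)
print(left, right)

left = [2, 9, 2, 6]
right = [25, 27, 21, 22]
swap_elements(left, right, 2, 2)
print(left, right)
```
[2, 9, 2, 6] [25, 27, 21, 22]
[2, 9, 21, 6] [25, 27, 2, 22]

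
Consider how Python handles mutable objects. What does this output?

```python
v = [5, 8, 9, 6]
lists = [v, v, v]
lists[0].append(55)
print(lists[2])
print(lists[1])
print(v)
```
[5, 8, 9, 6, 55]
[5, 8, 9, 6, 55]
[5, 8, 9, 6, 55]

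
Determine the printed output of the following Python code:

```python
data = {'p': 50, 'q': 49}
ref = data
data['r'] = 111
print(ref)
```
{'p': 50, 'q': 49, 'r': 111}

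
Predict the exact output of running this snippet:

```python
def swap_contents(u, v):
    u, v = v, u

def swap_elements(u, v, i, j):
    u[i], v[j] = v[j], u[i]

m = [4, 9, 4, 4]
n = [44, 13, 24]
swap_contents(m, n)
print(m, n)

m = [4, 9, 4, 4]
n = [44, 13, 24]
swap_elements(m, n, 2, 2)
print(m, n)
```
[4, 9, 4, 4] [44, 13, 24]
[4, 9, 24, 4] [44, 13, 4]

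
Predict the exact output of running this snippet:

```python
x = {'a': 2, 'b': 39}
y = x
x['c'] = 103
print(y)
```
{'a': 2, 'b': 39, 'c': 103}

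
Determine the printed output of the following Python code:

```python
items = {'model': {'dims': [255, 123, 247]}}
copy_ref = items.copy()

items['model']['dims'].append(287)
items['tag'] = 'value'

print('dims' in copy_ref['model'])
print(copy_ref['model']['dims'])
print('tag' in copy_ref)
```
True
[255, 123, 247, 287]
False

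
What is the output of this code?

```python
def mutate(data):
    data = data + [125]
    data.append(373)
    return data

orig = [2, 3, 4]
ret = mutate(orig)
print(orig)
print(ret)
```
[2, 3, 4]
[2, 3, 4, 125, 373]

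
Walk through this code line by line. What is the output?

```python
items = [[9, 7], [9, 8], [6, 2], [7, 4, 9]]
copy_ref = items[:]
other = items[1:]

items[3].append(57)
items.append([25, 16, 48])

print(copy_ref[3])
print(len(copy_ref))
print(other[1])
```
[7, 4, 9, 57]
4
[6, 2]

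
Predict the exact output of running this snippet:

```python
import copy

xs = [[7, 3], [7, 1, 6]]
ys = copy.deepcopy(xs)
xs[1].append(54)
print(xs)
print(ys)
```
[[7, 3], [7, 1, 6, 54]]
[[7, 3], [7, 1, 6]]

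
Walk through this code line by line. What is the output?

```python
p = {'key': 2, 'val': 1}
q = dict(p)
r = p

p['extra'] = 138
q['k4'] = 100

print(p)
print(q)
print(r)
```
{'key': 2, 'val': 1, 'extra': 138}
{'key': 2, 'val': 1, 'k4': 100}
{'key': 2, 'val': 1, 'extra': 138}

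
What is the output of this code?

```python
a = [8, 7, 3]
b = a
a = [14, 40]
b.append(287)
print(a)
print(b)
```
[14, 40]
[8, 7, 3, 287]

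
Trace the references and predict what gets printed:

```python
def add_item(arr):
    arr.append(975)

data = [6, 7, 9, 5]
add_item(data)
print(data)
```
[6, 7, 9, 5, 975]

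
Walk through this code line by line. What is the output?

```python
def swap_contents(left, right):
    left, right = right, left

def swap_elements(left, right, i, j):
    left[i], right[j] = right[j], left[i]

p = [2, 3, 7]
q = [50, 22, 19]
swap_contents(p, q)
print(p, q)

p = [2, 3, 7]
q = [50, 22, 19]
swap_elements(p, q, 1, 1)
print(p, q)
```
[2, 3, 7] [50, 22, 19]
[2, 22, 7] [50, 3, 19]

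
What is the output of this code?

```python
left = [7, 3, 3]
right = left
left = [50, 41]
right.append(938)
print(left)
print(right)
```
[50, 41]
[7, 3, 3, 938]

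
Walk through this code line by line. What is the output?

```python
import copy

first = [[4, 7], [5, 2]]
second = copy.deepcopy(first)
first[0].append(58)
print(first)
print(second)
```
[[4, 7, 58], [5, 2]]
[[4, 7], [5, 2]]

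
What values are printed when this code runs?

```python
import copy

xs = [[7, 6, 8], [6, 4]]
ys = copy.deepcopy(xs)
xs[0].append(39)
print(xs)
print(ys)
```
[[7, 6, 8, 39], [6, 4]]
[[7, 6, 8], [6, 4]]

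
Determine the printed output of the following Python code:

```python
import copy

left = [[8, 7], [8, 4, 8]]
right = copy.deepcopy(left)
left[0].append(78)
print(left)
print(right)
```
[[8, 7, 78], [8, 4, 8]]
[[8, 7], [8, 4, 8]]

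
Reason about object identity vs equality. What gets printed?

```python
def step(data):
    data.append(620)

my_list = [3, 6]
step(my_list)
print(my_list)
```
[3, 6, 620]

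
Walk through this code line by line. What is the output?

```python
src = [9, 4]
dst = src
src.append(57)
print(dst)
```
[9, 4, 57]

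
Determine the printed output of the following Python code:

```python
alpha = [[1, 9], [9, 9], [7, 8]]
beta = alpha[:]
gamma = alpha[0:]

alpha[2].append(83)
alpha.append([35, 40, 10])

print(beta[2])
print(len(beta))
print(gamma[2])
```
[7, 8, 83]
3
[7, 8, 83]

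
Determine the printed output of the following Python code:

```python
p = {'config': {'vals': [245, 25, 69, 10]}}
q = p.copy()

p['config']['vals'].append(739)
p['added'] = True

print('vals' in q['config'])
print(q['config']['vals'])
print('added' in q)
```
True
[245, 25, 69, 10, 739]
False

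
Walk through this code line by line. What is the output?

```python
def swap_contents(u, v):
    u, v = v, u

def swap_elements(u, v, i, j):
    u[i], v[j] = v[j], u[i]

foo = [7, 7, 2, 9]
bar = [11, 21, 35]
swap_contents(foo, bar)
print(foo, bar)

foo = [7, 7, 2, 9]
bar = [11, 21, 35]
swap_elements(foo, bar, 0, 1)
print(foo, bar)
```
[7, 7, 2, 9] [11, 21, 35]
[21, 7, 2, 9] [11, 7, 35]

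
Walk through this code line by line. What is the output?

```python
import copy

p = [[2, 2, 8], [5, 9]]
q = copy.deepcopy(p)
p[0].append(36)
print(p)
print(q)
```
[[2, 2, 8, 36], [5, 9]]
[[2, 2, 8], [5, 9]]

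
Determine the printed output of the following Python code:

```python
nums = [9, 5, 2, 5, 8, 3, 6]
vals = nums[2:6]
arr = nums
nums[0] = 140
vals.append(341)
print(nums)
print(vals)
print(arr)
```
[140, 5, 2, 5, 8, 3, 6]
[2, 5, 8, 3, 341]
[140, 5, 2, 5, 8, 3, 6]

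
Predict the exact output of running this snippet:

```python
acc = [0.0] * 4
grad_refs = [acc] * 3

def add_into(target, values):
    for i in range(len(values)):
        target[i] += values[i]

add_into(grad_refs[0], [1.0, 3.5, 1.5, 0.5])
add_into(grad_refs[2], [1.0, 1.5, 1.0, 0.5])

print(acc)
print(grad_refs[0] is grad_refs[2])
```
[2.0, 5.0, 2.5, 1.0]
True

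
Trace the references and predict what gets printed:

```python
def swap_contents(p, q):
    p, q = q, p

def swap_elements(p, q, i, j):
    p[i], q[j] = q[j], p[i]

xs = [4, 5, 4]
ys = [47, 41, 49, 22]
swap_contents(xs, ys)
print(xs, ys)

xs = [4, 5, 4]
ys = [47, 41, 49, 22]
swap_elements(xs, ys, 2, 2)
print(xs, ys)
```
[4, 5, 4] [47, 41, 49, 22]
[4, 5, 49] [47, 41, 4, 22]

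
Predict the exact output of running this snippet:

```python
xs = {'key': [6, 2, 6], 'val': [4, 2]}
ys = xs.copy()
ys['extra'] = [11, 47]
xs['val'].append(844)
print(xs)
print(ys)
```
{'key': [6, 2, 6], 'val': [4, 2, 844]}
{'key': [6, 2, 6], 'val': [4, 2, 844], 'extra': [11, 47]}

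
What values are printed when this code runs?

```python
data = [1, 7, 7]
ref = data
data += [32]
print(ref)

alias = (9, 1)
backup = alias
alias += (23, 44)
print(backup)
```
[1, 7, 7, 32]
(9, 1)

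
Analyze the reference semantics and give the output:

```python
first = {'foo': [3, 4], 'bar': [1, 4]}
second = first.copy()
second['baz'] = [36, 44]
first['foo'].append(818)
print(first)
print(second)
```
{'foo': [3, 4, 818], 'bar': [1, 4]}
{'foo': [3, 4, 818], 'bar': [1, 4], 'baz': [36, 44]}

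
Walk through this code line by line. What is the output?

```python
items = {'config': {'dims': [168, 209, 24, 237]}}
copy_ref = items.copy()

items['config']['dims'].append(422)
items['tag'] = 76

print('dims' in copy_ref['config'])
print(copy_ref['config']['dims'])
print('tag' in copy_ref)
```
True
[168, 209, 24, 237, 422]
False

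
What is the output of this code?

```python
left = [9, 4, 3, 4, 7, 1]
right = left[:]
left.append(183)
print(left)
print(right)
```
[9, 4, 3, 4, 7, 1, 183]
[9, 4, 3, 4, 7, 1]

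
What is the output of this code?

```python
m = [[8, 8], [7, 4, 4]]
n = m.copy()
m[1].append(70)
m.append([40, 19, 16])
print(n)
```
[[8, 8], [7, 4, 4, 70]]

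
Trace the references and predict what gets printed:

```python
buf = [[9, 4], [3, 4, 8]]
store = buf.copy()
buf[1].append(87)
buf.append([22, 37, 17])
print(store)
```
[[9, 4], [3, 4, 8, 87]]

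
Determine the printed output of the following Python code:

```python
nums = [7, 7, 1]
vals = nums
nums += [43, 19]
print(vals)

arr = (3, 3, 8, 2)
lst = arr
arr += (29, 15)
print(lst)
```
[7, 7, 1, 43, 19]
(3, 3, 8, 2)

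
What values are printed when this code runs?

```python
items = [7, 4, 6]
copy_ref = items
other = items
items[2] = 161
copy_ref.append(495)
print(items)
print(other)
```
[7, 4, 161, 495]
[7, 4, 161, 495]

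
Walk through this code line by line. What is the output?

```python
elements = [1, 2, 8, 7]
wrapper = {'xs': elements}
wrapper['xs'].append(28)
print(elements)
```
[1, 2, 8, 7, 28]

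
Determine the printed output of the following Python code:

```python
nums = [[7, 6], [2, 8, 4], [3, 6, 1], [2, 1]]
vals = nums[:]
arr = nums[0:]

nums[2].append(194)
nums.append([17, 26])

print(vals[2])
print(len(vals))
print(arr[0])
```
[3, 6, 1, 194]
4
[7, 6]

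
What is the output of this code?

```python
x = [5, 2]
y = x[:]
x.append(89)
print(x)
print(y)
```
[5, 2, 89]
[5, 2]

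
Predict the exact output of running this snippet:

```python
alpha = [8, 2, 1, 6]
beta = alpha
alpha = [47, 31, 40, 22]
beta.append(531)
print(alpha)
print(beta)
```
[47, 31, 40, 22]
[8, 2, 1, 6, 531]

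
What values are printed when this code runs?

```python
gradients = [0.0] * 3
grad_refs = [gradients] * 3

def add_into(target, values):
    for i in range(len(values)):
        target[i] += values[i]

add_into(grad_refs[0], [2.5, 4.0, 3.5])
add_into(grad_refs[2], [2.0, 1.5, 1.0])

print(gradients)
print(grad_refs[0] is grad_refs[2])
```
[4.5, 5.5, 4.5]
True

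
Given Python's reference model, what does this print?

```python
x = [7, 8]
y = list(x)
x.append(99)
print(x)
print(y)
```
[7, 8, 99]
[7, 8]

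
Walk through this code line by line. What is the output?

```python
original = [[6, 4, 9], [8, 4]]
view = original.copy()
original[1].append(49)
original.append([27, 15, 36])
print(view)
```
[[6, 4, 9], [8, 4, 49]]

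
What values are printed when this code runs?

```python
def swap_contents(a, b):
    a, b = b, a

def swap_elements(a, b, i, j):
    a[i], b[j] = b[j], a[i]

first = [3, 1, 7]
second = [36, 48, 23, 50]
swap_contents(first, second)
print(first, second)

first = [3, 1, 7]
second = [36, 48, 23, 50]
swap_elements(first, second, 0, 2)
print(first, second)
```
[3, 1, 7] [36, 48, 23, 50]
[23, 1, 7] [36, 48, 3, 50]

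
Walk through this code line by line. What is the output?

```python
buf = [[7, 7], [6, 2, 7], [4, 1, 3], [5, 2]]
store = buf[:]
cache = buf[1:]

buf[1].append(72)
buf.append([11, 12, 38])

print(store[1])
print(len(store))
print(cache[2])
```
[6, 2, 7, 72]
4
[5, 2]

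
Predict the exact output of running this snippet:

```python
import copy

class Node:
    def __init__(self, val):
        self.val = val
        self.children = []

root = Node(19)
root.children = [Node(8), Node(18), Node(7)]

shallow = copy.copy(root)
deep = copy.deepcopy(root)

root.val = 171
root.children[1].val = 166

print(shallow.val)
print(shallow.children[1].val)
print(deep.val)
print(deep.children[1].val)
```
19
166
19
18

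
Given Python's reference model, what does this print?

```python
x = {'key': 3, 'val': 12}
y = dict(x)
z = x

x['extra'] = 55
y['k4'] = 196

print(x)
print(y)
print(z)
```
{'key': 3, 'val': 12, 'extra': 55}
{'key': 3, 'val': 12, 'k4': 196}
{'key': 3, 'val': 12, 'extra': 55}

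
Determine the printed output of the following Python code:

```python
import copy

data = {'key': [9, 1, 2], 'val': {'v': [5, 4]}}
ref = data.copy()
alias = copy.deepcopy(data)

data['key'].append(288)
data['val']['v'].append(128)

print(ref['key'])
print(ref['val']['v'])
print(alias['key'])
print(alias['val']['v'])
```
[9, 1, 2, 288]
[5, 4, 128]
[9, 1, 2]
[5, 4]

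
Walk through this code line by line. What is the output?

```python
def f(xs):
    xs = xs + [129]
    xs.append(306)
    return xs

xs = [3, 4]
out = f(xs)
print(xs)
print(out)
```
[3, 4]
[3, 4, 129, 306]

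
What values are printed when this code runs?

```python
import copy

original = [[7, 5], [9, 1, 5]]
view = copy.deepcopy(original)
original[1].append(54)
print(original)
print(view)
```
[[7, 5], [9, 1, 5, 54]]
[[7, 5], [9, 1, 5]]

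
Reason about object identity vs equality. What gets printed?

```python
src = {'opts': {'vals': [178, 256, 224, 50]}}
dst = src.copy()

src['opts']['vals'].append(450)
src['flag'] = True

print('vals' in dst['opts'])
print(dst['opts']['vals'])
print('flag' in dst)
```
True
[178, 256, 224, 50, 450]
False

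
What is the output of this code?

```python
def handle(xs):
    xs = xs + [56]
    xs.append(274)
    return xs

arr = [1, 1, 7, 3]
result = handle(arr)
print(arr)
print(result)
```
[1, 1, 7, 3]
[1, 1, 7, 3, 56, 274]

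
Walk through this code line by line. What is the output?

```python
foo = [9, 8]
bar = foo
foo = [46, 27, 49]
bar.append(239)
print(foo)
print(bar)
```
[46, 27, 49]
[9, 8, 239]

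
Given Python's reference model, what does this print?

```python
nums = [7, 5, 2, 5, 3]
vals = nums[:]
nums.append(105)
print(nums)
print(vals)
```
[7, 5, 2, 5, 3, 105]
[7, 5, 2, 5, 3]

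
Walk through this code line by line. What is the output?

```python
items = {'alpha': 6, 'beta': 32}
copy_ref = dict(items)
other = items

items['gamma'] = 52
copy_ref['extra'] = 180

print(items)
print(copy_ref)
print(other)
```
{'alpha': 6, 'beta': 32, 'gamma': 52}
{'alpha': 6, 'beta': 32, 'extra': 180}
{'alpha': 6, 'beta': 32, 'gamma': 52}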